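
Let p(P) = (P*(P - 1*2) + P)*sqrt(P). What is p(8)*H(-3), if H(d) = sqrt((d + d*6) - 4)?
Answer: 560*I*sqrt(2) ≈ 791.96*I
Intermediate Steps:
p(P) = sqrt(P)*(P + P*(-2 + P)) (p(P) = (P*(P - 2) + P)*sqrt(P) = (P*(-2 + P) + P)*sqrt(P) = (P + P*(-2 + P))*sqrt(P) = sqrt(P)*(P + P*(-2 + P)))
H(d) = sqrt(-4 + 7*d) (H(d) = sqrt((d + 6*d) - 4) = sqrt(7*d - 4) = sqrt(-4 + 7*d))
p(8)*H(-3) = (8**(3/2)*(-1 + 8))*sqrt(-4 + 7*(-3)) = ((16*sqrt(2))*7)*sqrt(-4 - 21) = (112*sqrt(2))*sqrt(-25) = (112*sqrt(2))*(5*I) = 560*I*sqrt(2)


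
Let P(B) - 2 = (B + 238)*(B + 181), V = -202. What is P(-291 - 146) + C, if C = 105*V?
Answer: 29736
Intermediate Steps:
P(B) = 2 + (181 + B)*(238 + B) (P(B) = 2 + (B + 238)*(B + 181) = 2 + (238 + B)*(181 + B) = 2 + (181 + B)*(238 + B))
C = -21210 (C = 105*(-202) = -21210)
P(-291 - 146) + C = (43080 + (-291 - 146)² + 419*(-291 - 146)) - 21210 = (43080 + (-437)² + 419*(-437)) - 21210 = (43080 + 190969 - 183103) - 21210 = 50946 - 21210 = 29736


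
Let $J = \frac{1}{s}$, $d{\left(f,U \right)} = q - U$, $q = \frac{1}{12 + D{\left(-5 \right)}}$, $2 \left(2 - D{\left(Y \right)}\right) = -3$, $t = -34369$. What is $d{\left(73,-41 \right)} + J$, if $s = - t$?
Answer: $\frac{43751768}{1065439} \approx 41.065$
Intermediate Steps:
$D{\left(Y \right)} = \frac{7}{2}$ ($D{\left(Y \right)} = 2 - - \frac{3}{2} = 2 + \frac{3}{2} = \frac{7}{2}$)
$s = 34369$ ($s = \left(-1\right) \left(-34369\right) = 34369$)
$q = \frac{2}{31}$ ($q = \frac{1}{12 + \frac{7}{2}} = \frac{1}{\frac{31}{2}} = \frac{2}{31} \approx 0.064516$)
$d{\left(f,U \right)} = \frac{2}{31} - U$
$J = \frac{1}{34369} \approx 2.9096 \cdot 10^{-5}$
$d{\left(73,-41 \right)} + J = \left(\frac{2}{31} - -41\right) + \frac{1}{34369} = \left(\frac{2}{31} + 41\right) + \frac{1}{34369} = \frac{1273}{31} + \frac{1}{34369} = \frac{43751768}{1065439}$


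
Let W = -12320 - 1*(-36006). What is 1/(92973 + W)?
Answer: 1/116659 ≈ 8.5720e-6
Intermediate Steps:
W = 23686 (W = -12320 + 36006 = 23686)
1/(92973 + W) = 1/(92973 + 23686) = 1/116659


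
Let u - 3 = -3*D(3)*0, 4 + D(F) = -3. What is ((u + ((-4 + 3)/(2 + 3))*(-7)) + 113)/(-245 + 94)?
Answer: -587/755 ≈ -0.77748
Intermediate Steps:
D(F) = -7 (D(F) = -4 - 3 = -7)
u = 3 (u = 3 - 3*(-7)*0 = 3 + 21*0 = 3 + 0 = 3)
((u + ((-4 + 3)/(2 + 3))*(-7)) + 113)/(-245 + 94) = ((3 + ((-4 + 3)/(2 + 3))*(-7)) + 113)/(-245 + 94) = ((3 - 1/5*(-7)) + 113)/(-151) = ((3 - 1*1/5*(-7)) + 113)*(-1/151) = ((3 - 1/5*(-7)) + 113)*(-1/151) = ((3 + 7/5) + 113)*(-1/151) = (22/5 + 113)*(-1/151) = (587/5)*(-1/151) = -587/755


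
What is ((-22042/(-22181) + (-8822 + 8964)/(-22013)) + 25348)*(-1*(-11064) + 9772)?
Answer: 257890484271583168/488270353 ≈ 5.2817e+8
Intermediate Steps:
((-22042/(-22181) + (-8822 + 8964)/(-22013)) + 25348)*(-1*(-11064) + 9772) = ((-22042*(-1/22181) + 142*(-1/22013)) + 25348)*(11064 + 9772) = ((22042/22181 - 142/22013) + 25348)*20836 = (482060844/488270353 + 25348)*20836 = (12377158968688/488270353)*20836 = 257890484271583168/488270353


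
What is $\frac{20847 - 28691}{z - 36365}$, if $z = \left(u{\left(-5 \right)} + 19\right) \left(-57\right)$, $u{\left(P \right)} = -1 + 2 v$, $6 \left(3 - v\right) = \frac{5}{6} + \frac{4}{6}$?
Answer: $\frac{15688}{75409} \approx 0.20804$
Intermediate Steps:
$v = \frac{11}{4}$ ($v = 3 - \frac{\frac{5}{6} + \frac{4}{6}}{6} = 3 - \frac{5 \cdot \frac{1}{6} + 4 \cdot \frac{1}{6}}{6} = 3 - \frac{\frac{5}{6} + \frac{2}{3}}{6} = 3 - \frac{1}{4} = \frac{11}{4} \approx 2.75$)
$u{\left(P \right)} = \frac{9}{2}$ ($u{\left(P \right)} = -1 + 2 \cdot \frac{11}{4} = -1 + \frac{11}{2} = \frac{9}{2}$)
$z = - \frac{2679}{2}$ ($z = \left(\frac{9}{2} + 19\right) \left(-57\right) = \frac{47}{2} \left(-57\right) = - \frac{2679}{2} \approx -1339.5$)
$\frac{20847 - 28691}{z - 36365} = \frac{20847 - 28691}{- \frac{2679}{2} - 36365} = - \frac{7844}{- \frac{75409}{2}} = \left(-7844\right) \left(- \frac{2}{75409}\right) = \frac{15688}{75409}$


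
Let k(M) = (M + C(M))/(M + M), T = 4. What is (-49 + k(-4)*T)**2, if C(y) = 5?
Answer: 9801/4 ≈ 2450.3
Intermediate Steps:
k(M) = (5 + M)/(2*M) (k(M) = (M + 5)/(M + M) = (5 + M)/((2*M)) = (5 + M)*(1/(2*M)) = (5 + M)/(2*M))
(-49 + k(-4)*T)**2 = (-49 + ((1/2)*(5 - 4)/(-4))*4)**2 = (-49 + ((1/2)*(-1/4)*1)*4)**2 = (-49 - 1/8*4)**2 = (-49 - 1/2)**2 = (-99/2)**2 = 9801/4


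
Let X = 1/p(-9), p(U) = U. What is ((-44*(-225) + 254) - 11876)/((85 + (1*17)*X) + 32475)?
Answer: -15498/293023 ≈ -0.052890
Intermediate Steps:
X = -⅑ (X = 1/(-9) = -⅑ ≈ -0.11111)
((-44*(-225) + 254) - 11876)/((85 + (1*17)*X) + 32475) = ((-44*(-225) + 254) - 11876)/((85 + (1*17)*(-⅑)) + 32475) = ((9900 + 254) - 11876)/((85 + 17*(-⅑)) + 32475) = (10154 - 11876)/((85 - 17/9) + 32475) = -1722/(748/9 + 32475) = -1722/293023/9 = -1722*9/293023 = -15498/293023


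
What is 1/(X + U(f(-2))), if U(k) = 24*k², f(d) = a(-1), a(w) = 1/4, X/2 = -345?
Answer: -2/1377 ≈ -0.0014524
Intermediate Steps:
X = -690 (X = 2*(-345) = -690)
a(w) = ¼
f(d) = ¼
1/(X + U(f(-2))) = 1/(-690 + 24*(¼)²) = 1/(-690 + 24*(1/16)) = 1/(-690 + 3/2) = 1/(-1377/2) = -2/1377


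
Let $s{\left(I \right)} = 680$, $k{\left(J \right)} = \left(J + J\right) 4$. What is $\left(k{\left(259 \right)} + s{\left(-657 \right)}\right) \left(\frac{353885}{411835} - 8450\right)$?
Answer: $- \frac{1915200386496}{82367} \approx -2.3252 \cdot 10^{7}$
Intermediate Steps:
$k{\left(J \right)} = 8 J$ ($k{\left(J \right)} = 2 J 4 = 8 J$)
$\left(k{\left(259 \right)} + s{\left(-657 \right)}\right) \left(\frac{353885}{411835} - 8450\right) = \left(8 \cdot 259 + 680\right) \left(\frac{353885}{411835} - 8450\right) = \left(2072 + 680\right) \left(353885 \cdot \frac{1}{411835} - 8450\right) = 2752 \left(\frac{70777}{82367} - 8450\right) = 2752 \left(- \frac{695930373}{82367}\right) = - \frac{1915200386496}{82367}$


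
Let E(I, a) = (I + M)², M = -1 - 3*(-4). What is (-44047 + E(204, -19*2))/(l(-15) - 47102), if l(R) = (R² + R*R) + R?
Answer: -2178/46667 ≈ -0.046671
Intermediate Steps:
l(R) = R + 2*R² (l(R) = (R² + R²) + R = 2*R² + R = R + 2*R²)
M = 11 (M = -1 + 12 = 11)
E(I, a) = (11 + I)² (E(I, a) = (I + 11)² = (11 + I)²)
(-44047 + E(204, -19*2))/(l(-15) - 47102) = (-44047 + (11 + 204)²)/(-15*(1 + 2*(-15)) - 47102) = (-44047 + 215²)/(-15*(1 - 30) - 47102) = (-44047 + 46225)/(-15*(-29) - 47102) = 2178/(435 - 47102) = 2178/(-46667) = 2178*(-1/46667) = -2178/46667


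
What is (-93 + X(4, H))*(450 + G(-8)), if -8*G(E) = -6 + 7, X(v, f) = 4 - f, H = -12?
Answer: -277123/8 ≈ -34640.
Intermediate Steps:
G(E) = -⅛ (G(E) = -(-6 + 7)/8 = -⅛*1 = -⅛)
(-93 + X(4, H))*(450 + G(-8)) = (-93 + (4 - 1*(-12)))*(450 - ⅛) = (-93 + (4 + 12))*(3599/8) = (-93 + 16)*(3599/8) = -77*3599/8 = -277123/8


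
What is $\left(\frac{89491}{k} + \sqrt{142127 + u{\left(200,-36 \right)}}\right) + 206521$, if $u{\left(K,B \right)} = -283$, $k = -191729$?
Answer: $\frac{39595975318}{191729} + 2 \sqrt{35461} \approx 2.069 \cdot 10^{5}$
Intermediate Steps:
$\left(\frac{89491}{k} + \sqrt{142127 + u{\left(200,-36 \right)}}\right) + 206521 = \left(\frac{89491}{-191729} + \sqrt{142127 - 283}\right) + 206521 = \left(89491 \left(- \frac{1}{191729}\right) + \sqrt{141844}\right) + 206521 = \left(- \frac{89491}{191729} + 2 \sqrt{35461}\right) + 206521 = \frac{39595975318}{191729} + 2 \sqrt{35461}$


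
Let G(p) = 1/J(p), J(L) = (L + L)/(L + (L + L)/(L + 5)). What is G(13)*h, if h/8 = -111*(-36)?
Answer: 17760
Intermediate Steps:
h = 31968 (h = 8*(-111*(-36)) = 8*3996 = 31968)
J(L) = 2*L/(L + 2*L/(5 + L)) (J(L) = (2*L)/(L + (2*L)/(5 + L)) = (2*L)/(L + 2*L/(5 + L)) = 2*L/(L + 2*L/(5 + L)))
G(p) = (7 + p)/(2*(5 + p)) (G(p) = 1/(2*(5 + p)/(7 + p)) = (7 + p)/(2*(5 + p)))
G(13)*h = ((7 + 13)/(2*(5 + 13)))*31968 = ((½)*20/18)*31968 = ((½)*(1/18)*20)*31968 = (5/9)*31968 = 17760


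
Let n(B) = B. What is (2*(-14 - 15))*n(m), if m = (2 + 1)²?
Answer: -522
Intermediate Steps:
m = 9 (m = 3² = 9)
(2*(-14 - 15))*n(m) = (2*(-14 - 15))*9 = (2*(-29))*9 = -58*9 = -522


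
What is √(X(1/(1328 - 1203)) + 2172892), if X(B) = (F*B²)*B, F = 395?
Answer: √848785937579/625 ≈ 1474.1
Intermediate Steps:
X(B) = 395*B³ (X(B) = (395*B²)*B = 395*B³)
√(X(1/(1328 - 1203)) + 2172892) = √(395*(1/(1328 - 1203))³ + 2172892) = √(395*(1/125)³ + 2172892) = √(395*(1/1953125) + 2172892) = √(79/390625 + 2172892) = √(848785937579/390625) = √848785937579/625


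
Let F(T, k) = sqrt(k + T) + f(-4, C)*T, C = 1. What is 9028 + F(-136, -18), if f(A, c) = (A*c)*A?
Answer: 6852 + I*sqrt(154) ≈ 6852.0 + 12.41*I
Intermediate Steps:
f(A, c) = c*A**2
F(T, k) = sqrt(T + k) + 16*T (F(T, k) = sqrt(k + T) + (1*(-4)**2)*T = sqrt(T + k) + (1*16)*T = sqrt(T + k) + 16*T)
9028 + F(-136, -18) = 9028 + (sqrt(-136 - 18) + 16*(-136)) = 9028 + (sqrt(-154) - 2176) = 9028 + (I*sqrt(154) - 2176) = 9028 + (-2176 + I*sqrt(154)) = 6852 + I*sqrt(154)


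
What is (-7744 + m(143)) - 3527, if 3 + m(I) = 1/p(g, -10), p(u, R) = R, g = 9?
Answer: -112741/10 ≈ -11274.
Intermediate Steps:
m(I) = -31/10 (m(I) = -3 + 1/(-10) = -3 - ⅒ = -31/10)
(-7744 + m(143)) - 3527 = (-7744 - 31/10) - 3527 = -77471/10 - 3527 = -112741/10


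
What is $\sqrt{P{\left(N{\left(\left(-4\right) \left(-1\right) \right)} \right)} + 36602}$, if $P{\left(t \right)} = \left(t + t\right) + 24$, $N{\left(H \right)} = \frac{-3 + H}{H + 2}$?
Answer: $\frac{\sqrt{329637}}{3} \approx 191.38$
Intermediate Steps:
$N{\left(H \right)} = \frac{-3 + H}{2 + H}$
$P{\left(t \right)} = 24 + 2 t$ ($P{\left(t \right)} = 2 t + 24 = 24 + 2 t$)
$\sqrt{P{\left(N{\left(\left(-4\right) \left(-1\right) \right)} \right)} + 36602} = \sqrt{\left(24 + 2 \frac{-3 - -4}{2 - -4}\right) + 36602} = \sqrt{\left(24 + 2 \frac{-3 + 4}{2 + 4}\right) + 36602} = \sqrt{\left(24 + 2 \cdot \frac{1}{6} \cdot 1\right) + 36602} = \sqrt{\left(24 + 2 \cdot \frac{1}{6}\right) + 36602} = \sqrt{\left(24 + \frac{1}{3}\right) + 36602} = \sqrt{\frac{73}{3} + 36602} = \sqrt{\frac{109879}{3}} = \frac{\sqrt{329637}}{3}$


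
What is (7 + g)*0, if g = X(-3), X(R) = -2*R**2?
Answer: 0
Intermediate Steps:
g = -18 (g = -2*(-3)**2 = -2*9 = -18)
(7 + g)*0 = (7 - 18)*0 = -11*0 = 0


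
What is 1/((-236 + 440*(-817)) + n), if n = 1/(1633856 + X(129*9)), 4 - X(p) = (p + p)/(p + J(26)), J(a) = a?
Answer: -1939389498/697629432661381 ≈ -2.7800e-6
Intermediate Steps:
X(p) = 4 - 2*p/(26 + p) (X(p) = 4 - (p + p)/(p + 26) = 4 - 2*p/(26 + p))
n = 1187/1939389498 (n = 1/(1633856 + 2*(52 + 129*9)/(26 + 129*9)) = 1/(1633856 + 2*(52 + 1161)/(26 + 1161)) = 1/(1633856 + 2*1213/1187) = 1/(1633856 + 2*(1/1187)*1213) = 1/(1633856 + 2426/1187) = 1/(1939389498/1187) = 1187/1939389498 ≈ 6.1205e-7)
1/((-236 + 440*(-817)) + n) = 1/((-236 + 440*(-817)) + 1187/1939389498) = 1/((-236 - 359480) + 1187/1939389498) = 1/(-359716 + 1187/1939389498) = 1/(-697629432661381/1939389498) = -1939389498/697629432661381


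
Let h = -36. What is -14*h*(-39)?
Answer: -19656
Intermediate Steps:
-14*h*(-39) = -14*(-36)*(-39) = 504*(-39) = -19656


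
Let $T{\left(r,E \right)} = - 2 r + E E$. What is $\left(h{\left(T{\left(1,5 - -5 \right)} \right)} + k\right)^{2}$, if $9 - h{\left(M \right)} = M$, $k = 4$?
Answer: $7225$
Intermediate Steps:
$T{\left(r,E \right)} = E^{2} - 2 r$ ($T{\left(r,E \right)} = - 2 r + E^{2} = E^{2} - 2 r$)
$h{\left(M \right)} = 9 - M$
$\left(h{\left(T{\left(1,5 - -5 \right)} \right)} + k\right)^{2} = \left(\left(9 - \left(\left(5 - -5\right)^{2} - 2\right)\right) + 4\right)^{2} = \left(\left(9 - \left(\left(5 + 5\right)^{2} - 2\right)\right) + 4\right)^{2} = \left(\left(9 - \left(10^{2} - 2\right)\right) + 4\right)^{2} = \left(\left(9 - \left(100 - 2\right)\right) + 4\right)^{2} = \left(\left(9 - 98\right) + 4\right)^{2} = \left(-89 + 4\right)^{2} = \left(-85\right)^{2} = 7225$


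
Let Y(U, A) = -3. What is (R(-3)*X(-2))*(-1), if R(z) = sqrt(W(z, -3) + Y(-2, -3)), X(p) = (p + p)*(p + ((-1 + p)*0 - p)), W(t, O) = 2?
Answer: 0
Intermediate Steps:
X(p) = 0 (X(p) = (2*p)*(p + (0 - p)) = (2*p)*(p - p) = (2*p)*0 = 0)
R(z) = I (R(z) = sqrt(2 - 3) = sqrt(-1) = I)
(R(-3)*X(-2))*(-1) = (I*0)*(-1) = 0*(-1) = 0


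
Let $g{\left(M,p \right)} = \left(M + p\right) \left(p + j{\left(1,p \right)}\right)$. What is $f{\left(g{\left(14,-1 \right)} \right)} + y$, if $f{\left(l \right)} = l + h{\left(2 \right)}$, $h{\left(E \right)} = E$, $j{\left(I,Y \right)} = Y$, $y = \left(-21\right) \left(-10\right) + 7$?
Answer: $193$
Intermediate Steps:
$y = 217$ ($y = 210 + 7 = 217$)
$g{\left(M,p \right)} = 2 p \left(M + p\right)$ ($g{\left(M,p \right)} = \left(M + p\right) \left(p + p\right) = \left(M + p\right) 2 p = 2 p \left(M + p\right)$)
$f{\left(l \right)} = 2 + l$ ($f{\left(l \right)} = l + 2 = 2 + l$)
$f{\left(g{\left(14,-1 \right)} \right)} + y = \left(2 + 2 \left(-1\right) \left(14 - 1\right)\right) + 217 = \left(2 + 2 \left(-1\right) 13\right) + 217 = \left(2 - 26\right) + 217 = -24 + 217 = 193$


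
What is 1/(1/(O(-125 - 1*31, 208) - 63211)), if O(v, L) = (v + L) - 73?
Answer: -63232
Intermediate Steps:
O(v, L) = -73 + L + v (O(v, L) = (L + v) - 73 = -73 + L + v)
1/(1/(O(-125 - 1*31, 208) - 63211)) = 1/(1/((-73 + 208 + (-125 - 1*31)) - 63211)) = 1/(1/((-73 + 208 + (-125 - 31)) - 63211)) = 1/(1/((-73 + 208 - 156) - 63211)) = 1/(1/(-21 - 63211)) = 1/(1/(-63232)) = 1/(-1/63232) = -63232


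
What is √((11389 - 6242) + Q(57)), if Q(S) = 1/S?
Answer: 2*√4180665/57 ≈ 71.743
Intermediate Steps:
√((11389 - 6242) + Q(57)) = √((11389 - 6242) + 1/57) = √(5147 + 1/57) = √(293380/57) = 2*√4180665/57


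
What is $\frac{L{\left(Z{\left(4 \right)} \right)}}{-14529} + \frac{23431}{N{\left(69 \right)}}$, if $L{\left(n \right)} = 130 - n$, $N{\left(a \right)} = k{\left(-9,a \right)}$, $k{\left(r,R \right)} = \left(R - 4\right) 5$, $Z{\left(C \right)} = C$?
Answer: $\frac{113462683}{1573975} \approx 72.087$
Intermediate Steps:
$k{\left(r,R \right)} = -20 + 5 R$ ($k{\left(r,R \right)} = \left(-4 + R\right) 5 = -20 + 5 R$)
$N{\left(a \right)} = -20 + 5 a$
$\frac{L{\left(Z{\left(4 \right)} \right)}}{-14529} + \frac{23431}{N{\left(69 \right)}} = \frac{130 - 4}{-14529} + \frac{23431}{-20 + 5 \cdot 69} = \left(130 - 4\right) \left(- \frac{1}{14529}\right) + \frac{23431}{-20 + 345} = 126 \left(- \frac{1}{14529}\right) + \frac{23431}{325} = - \frac{42}{4843} + 23431 \cdot \frac{1}{325} = - \frac{42}{4843} + \frac{23431}{325} = \frac{113462683}{1573975}$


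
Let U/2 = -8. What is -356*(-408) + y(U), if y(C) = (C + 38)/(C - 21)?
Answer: 5374154/37 ≈ 1.4525e+5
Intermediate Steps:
U = -16 (U = 2*(-8) = -16)
y(C) = (38 + C)/(-21 + C)
-356*(-408) + y(U) = -356*(-408) + (38 - 16)/(-21 - 16) = 145248 + 22/(-37) = 145248 - 1/37*22 = 145248 - 22/37 = 5374154/37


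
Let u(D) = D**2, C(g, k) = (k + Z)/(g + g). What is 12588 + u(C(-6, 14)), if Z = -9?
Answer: 1812697/144 ≈ 12588.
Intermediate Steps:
C(g, k) = (-9 + k)/(2*g) (C(g, k) = (k - 9)/(g + g) = (-9 + k)/((2*g)) = (-9 + k)*(1/(2*g)) = (-9 + k)/(2*g))
12588 + u(C(-6, 14)) = 12588 + ((1/2)*(-9 + 14)/(-6))**2 = 12588 + ((1/2)*(-1/6)*5)**2 = 12588 + (-5/12)**2 = 12588 + 25/144 = 1812697/144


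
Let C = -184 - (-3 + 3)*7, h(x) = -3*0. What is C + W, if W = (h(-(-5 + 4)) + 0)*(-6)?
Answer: -184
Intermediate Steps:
h(x) = 0
C = -184 (C = -184 - 0*7 = -184 - 1*0 = -184 + 0 = -184)
W = 0 (W = (0 + 0)*(-6) = 0*(-6) = 0)
C + W = -184 + 0 = -184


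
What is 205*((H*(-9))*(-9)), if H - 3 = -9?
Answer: -99630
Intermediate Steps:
H = -6 (H = 3 - 9 = -6)
205*((H*(-9))*(-9)) = 205*(-6*(-9)*(-9)) = 205*(54*(-9)) = 205*(-486) = -99630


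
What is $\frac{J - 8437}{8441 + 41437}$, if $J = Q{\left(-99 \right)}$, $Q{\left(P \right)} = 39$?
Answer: $- \frac{247}{1467} \approx -0.16837$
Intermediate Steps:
$J = 39$
$\frac{J - 8437}{8441 + 41437} = \frac{39 - 8437}{8441 + 41437} = - \frac{8398}{49878} = \left(-8398\right) \frac{1}{49878} = - \frac{247}{1467}$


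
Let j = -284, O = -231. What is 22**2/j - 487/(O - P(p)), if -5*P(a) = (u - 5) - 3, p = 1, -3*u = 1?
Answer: 19273/49558 ≈ 0.38890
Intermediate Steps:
u = -1/3 (u = -1/3*1 = -1/3 ≈ -0.33333)
P(a) = 5/3 (P(a) = -((-1/3 - 5) - 3)/5 = -(-16/3 - 3)/5 = -1/5*(-25/3) = 5/3)
22**2/j - 487/(O - P(p)) = 22**2/(-284) - 487/(-231 - 1*5/3) = 484*(-1/284) - 487/(-231 - 5/3) = -121/71 - 487/(-698/3) = -121/71 - 487*(-3/698) = -121/71 + 1461/698 = 19273/49558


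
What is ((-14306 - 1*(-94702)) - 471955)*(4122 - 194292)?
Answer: 74462775030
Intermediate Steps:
((-14306 - 1*(-94702)) - 471955)*(4122 - 194292) = ((-14306 + 94702) - 471955)*(-190170) = (80396 - 471955)*(-190170) = -391559*(-190170) = 74462775030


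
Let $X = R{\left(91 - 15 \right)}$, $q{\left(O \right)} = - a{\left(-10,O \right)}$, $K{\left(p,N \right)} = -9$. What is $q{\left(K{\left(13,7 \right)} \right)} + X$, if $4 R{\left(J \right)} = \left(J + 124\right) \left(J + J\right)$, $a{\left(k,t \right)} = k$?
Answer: $7610$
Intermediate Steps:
$q{\left(O \right)} = 10$ ($q{\left(O \right)} = \left(-1\right) \left(-10\right) = 10$)
$R{\left(J \right)} = \frac{J \left(124 + J\right)}{2}$ ($R{\left(J \right)} = \frac{\left(J + 124\right) \left(J + J\right)}{4} = \frac{\left(124 + J\right) 2 J}{4} = \frac{2 J \left(124 + J\right)}{4} = \frac{J \left(124 + J\right)}{2}$)
$X = 7600$ ($X = \frac{\left(91 - 15\right) \left(124 + \left(91 - 15\right)\right)}{2} = \frac{1}{2} \cdot 76 \left(124 + 76\right) = \frac{1}{2} \cdot 76 \cdot 200 = 7600$)
$q{\left(K{\left(13,7 \right)} \right)} + X = 10 + 7600 = 7610$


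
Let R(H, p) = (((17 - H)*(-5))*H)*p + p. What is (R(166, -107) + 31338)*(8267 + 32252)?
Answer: -534909917221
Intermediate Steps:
R(H, p) = p + H*p*(-85 + 5*H) (R(H, p) = ((-85 + 5*H)*H)*p + p = (H*(-85 + 5*H))*p + p = H*p*(-85 + 5*H) + p = p + H*p*(-85 + 5*H))
(R(166, -107) + 31338)*(8267 + 32252) = (-107*(1 - 85*166 + 5*166**2) + 31338)*(8267 + 32252) = (-107*(1 - 14110 + 5*27556) + 31338)*40519 = (-107*(1 - 14110 + 137780) + 31338)*40519 = (-107*123671 + 31338)*40519 = (-13232797 + 31338)*40519 = -13201459*40519 = -534909917221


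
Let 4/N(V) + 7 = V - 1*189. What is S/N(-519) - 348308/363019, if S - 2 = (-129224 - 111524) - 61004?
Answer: 39160900815259/726038 ≈ 5.3938e+7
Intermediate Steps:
N(V) = 4/(-196 + V) (N(V) = 4/(-7 + (V - 1*189)) = 4/(-7 + (V - 189)) = 4/(-7 + (-189 + V)) = 4/(-196 + V))
S = -301750 (S = 2 + ((-129224 - 111524) - 61004) = 2 + (-240748 - 61004) = 2 - 301752 = -301750)
S/N(-519) - 348308/363019 = -301750/(4/(-196 - 519)) - 348308/363019 = -301750/(4/(-715)) - 348308*1/363019 = -301750/(4*(-1/715)) - 348308/363019 = -301750/(-4/715) - 348308/363019 = -301750*(-715/4) - 348308/363019 = 107875625/2 - 348308/363019 = 39160900815259/726038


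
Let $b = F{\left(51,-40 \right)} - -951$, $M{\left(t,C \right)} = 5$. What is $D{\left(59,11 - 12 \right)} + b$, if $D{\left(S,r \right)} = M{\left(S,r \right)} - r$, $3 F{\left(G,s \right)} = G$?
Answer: $974$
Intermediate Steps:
$F{\left(G,s \right)} = \frac{G}{3}$
$b = 968$ ($b = \frac{1}{3} \cdot 51 - -951 = 17 + 951 = 968$)
$D{\left(S,r \right)} = 5 - r$
$D{\left(59,11 - 12 \right)} + b = \left(5 - \left(11 - 12\right)\right) + 968 = \left(5 - -1\right) + 968 = \left(5 + 1\right) + 968 = 6 + 968 = 974$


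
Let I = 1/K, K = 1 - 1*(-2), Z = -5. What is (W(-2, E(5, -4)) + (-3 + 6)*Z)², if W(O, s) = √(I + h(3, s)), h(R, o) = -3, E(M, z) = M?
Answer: 667/3 - 20*I*√6 ≈ 222.33 - 48.99*I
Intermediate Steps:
K = 3 (K = 1 + 2 = 3)
I = ⅓ (I = 1/3 = 1*(⅓) = ⅓ ≈ 0.33333)
W(O, s) = 2*I*√6/3 (W(O, s) = √(⅓ - 3) = √(-8/3) = 2*I*√6/3)
(W(-2, E(5, -4)) + (-3 + 6)*Z)² = (2*I*√6/3 + (-3 + 6)*(-5))² = (2*I*√6/3 + 3*(-5))² = (2*I*√6/3 - 15)² = (-15 + 2*I*√6/3)²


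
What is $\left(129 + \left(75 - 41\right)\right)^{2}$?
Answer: $26569$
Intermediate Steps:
$\left(129 + \left(75 - 41\right)\right)^{2} = \left(129 + 34\right)^{2} = 163^{2} = 26569$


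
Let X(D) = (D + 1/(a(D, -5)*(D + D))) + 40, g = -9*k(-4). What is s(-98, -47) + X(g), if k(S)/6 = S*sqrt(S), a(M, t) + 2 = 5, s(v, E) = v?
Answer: -58 + 1119743*I/2592 ≈ -58.0 + 432.0*I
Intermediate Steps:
a(M, t) = 3 (a(M, t) = -2 + 5 = 3)
k(S) = 6*S**(3/2) (k(S) = 6*(S*sqrt(S)) = 6*S**(3/2))
g = 432*I (g = -54*(-4)**(3/2) = -54*(-8*I) = -(-432)*I = 432*I ≈ 432.0*I)
X(D) = 40 + D + 1/(6*D) (X(D) = (D + 1/(3*(D + D))) + 40 = (D + 1/(3*(2*D))) + 40 = (D + 1/(6*D)) + 40 = 40 + D + 1/(6*D))
s(-98, -47) + X(g) = -98 + (40 + 432*I + 1/(6*((432*I)))) = -98 + (40 + 432*I + (-I/432)/6) = -98 + (40 + 432*I - I/2592) = -98 + (40 + 1119743*I/2592) = -58 + 1119743*I/2592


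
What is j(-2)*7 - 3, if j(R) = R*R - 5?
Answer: -10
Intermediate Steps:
j(R) = -5 + R**2 (j(R) = R**2 - 5 = -5 + R**2)
j(-2)*7 - 3 = (-5 + (-2)**2)*7 - 3 = (-5 + 4)*7 - 3 = -1*7 - 3 = -7 - 3 = -10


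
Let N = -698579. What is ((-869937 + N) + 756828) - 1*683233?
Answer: -1494921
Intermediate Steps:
((-869937 + N) + 756828) - 1*683233 = ((-869937 - 698579) + 756828) - 1*683233 = (-1568516 + 756828) - 683233 = -811688 - 683233 = -1494921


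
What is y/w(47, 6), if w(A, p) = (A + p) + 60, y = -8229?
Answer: -8229/113 ≈ -72.823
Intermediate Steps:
w(A, p) = 60 + A + p
y/w(47, 6) = -8229/(60 + 47 + 6) = -8229/113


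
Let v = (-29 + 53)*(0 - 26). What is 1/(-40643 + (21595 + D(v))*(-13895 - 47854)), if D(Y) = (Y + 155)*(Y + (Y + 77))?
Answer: -1/35245999349 ≈ -2.8372e-11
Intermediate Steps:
v = -624 (v = 24*(-26) = -624)
D(Y) = (77 + 2*Y)*(155 + Y) (D(Y) = (155 + Y)*(Y + (77 + Y)) = (155 + Y)*(77 + 2*Y) = (77 + 2*Y)*(155 + Y))
1/(-40643 + (21595 + D(v))*(-13895 - 47854)) = 1/(-40643 + (21595 + (11935 + 2*(-624)² + 387*(-624)))*(-13895 - 47854)) = 1/(-40643 + (21595 + (11935 + 2*389376 - 241488))*(-61749)) = 1/(-40643 + (21595 + (11935 + 778752 - 241488))*(-61749)) = 1/(-40643 + (21595 + 549199)*(-61749)) = 1/(-40643 + 570794*(-61749)) = 1/(-40643 - 35245958706) = 1/(-35245999349) = -1/35245999349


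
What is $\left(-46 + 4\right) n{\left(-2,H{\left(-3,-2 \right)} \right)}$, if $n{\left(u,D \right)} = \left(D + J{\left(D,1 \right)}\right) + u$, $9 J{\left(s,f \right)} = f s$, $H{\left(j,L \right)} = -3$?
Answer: $224$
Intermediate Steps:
$J{\left(s,f \right)} = \frac{f s}{9}$
$n{\left(u,D \right)} = u + \frac{10 D}{9}$ ($n{\left(u,D \right)} = \left(D + \frac{1}{9} \cdot 1 D\right) + u = \left(D + \frac{D}{9}\right) + u = \frac{10 D}{9} + u = u + \frac{10 D}{9}$)
$\left(-46 + 4\right) n{\left(-2,H{\left(-3,-2 \right)} \right)} = \left(-46 + 4\right) \left(-2 + \frac{10}{9} \left(-3\right)\right) = - 42 \left(-2 - \frac{10}{3}\right) = \left(-42\right) \left(- \frac{16}{3}\right) = 224$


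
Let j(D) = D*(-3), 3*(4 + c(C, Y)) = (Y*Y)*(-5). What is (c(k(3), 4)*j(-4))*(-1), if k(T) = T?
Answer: 368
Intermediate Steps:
c(C, Y) = -4 - 5*Y²/3 (c(C, Y) = -4 + ((Y*Y)*(-5))/3 = -4 + (Y²*(-5))/3 = -4 + (-5*Y²)/3 = -4 - 5*Y²/3)
j(D) = -3*D
(c(k(3), 4)*j(-4))*(-1) = ((-4 - 5/3*4²)*(-3*(-4)))*(-1) = ((-4 - 5/3*16)*12)*(-1) = ((-4 - 80/3)*12)*(-1) = -92/3*12*(-1) = -368*(-1) = 368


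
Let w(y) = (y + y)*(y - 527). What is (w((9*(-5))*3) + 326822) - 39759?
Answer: 465803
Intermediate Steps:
w(y) = 2*y*(-527 + y) (w(y) = (2*y)*(-527 + y) = 2*y*(-527 + y))
(w((9*(-5))*3) + 326822) - 39759 = (2*((9*(-5))*3)*(-527 + (9*(-5))*3) + 326822) - 39759 = (2*(-45*3)*(-527 - 45*3) + 326822) - 39759 = (2*(-135)*(-527 - 135) + 326822) - 39759 = (2*(-135)*(-662) + 326822) - 39759 = (178740 + 326822) - 39759 = 505562 - 39759 = 465803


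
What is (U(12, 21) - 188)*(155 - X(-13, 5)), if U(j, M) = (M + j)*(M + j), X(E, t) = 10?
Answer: 130645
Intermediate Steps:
U(j, M) = (M + j)²
(U(12, 21) - 188)*(155 - X(-13, 5)) = ((21 + 12)² - 188)*(155 - 1*10) = (33² - 188)*(155 - 10) = (1089 - 188)*145 = 901*145 = 130645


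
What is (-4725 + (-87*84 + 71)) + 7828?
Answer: -4134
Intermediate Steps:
(-4725 + (-87*84 + 71)) + 7828 = (-4725 + (-7308 + 71)) + 7828 = (-4725 - 7237) + 7828 = -11962 + 7828 = -4134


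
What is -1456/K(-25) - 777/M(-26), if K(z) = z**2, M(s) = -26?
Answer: 447769/16250 ≈ 27.555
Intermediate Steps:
-1456/K(-25) - 777/M(-26) = -1456/((-25)**2) - 777/(-26) = -1456/625 - 777*(-1/26) = -1456*1/625 + 777/26 = -1456/625 + 777/26 = 447769/16250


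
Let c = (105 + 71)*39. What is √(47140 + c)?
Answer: 2*√13501 ≈ 232.39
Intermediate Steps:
c = 6864 (c = 176*39 = 6864)
√(47140 + c) = √(47140 + 6864) = √54004 = 2*√13501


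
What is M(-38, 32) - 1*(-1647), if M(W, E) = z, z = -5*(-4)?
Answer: 1667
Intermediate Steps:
z = 20
M(W, E) = 20
M(-38, 32) - 1*(-1647) = 20 - 1*(-1647) = 20 + 1647 = 1667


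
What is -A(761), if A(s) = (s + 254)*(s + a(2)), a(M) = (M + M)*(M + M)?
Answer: -788655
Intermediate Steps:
a(M) = 4*M² (a(M) = (2*M)*(2*M) = 4*M²)
A(s) = (16 + s)*(254 + s) (A(s) = (s + 254)*(s + 4*2²) = (254 + s)*(s + 4*4) = (254 + s)*(s + 16) = (254 + s)*(16 + s) = (16 + s)*(254 + s))
-A(761) = -(4064 + 761² + 270*761) = -(4064 + 579121 + 205470) = -1*788655 = -788655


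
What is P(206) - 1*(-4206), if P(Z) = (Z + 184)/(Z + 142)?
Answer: 244013/58 ≈ 4207.1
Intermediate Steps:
P(Z) = (184 + Z)/(142 + Z)
P(206) - 1*(-4206) = (184 + 206)/(142 + 206) - 1*(-4206) = 390/348 + 4206 = (1/348)*390 + 4206 = 65/58 + 4206 = 244013/58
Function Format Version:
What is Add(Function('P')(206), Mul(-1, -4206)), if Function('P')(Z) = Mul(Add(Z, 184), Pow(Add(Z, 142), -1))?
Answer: Rational(244013, 58) ≈ 4207.1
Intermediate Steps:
Function('P')(Z) = Mul(Pow(Add(142, Z), -1), Add(184, Z)) (Function('P')(Z) = Mul(Add(184, Z), Pow(Add(142, Z), -1)) = Mul(Pow(Add(142, Z), -1), Add(184, Z)))
Add(Function('P')(206), Mul(-1, -4206)) = Add(Mul(Pow(Add(142, 206), -1), Add(184, 206)), Mul(-1, -4206)) = Add(Mul(Pow(348, -1), 390), 4206) = Add(Mul(Rational(1, 348), 390), 4206) = Add(Rational(65, 58), 4206) = Rational(244013, 58)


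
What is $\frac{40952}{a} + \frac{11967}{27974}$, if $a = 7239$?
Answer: $\frac{1232220361}{202503786} \approx 6.0849$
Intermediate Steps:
$\frac{40952}{a} + \frac{11967}{27974} = \frac{40952}{7239} + \frac{11967}{27974} = \frac{1232220361}{202503786}$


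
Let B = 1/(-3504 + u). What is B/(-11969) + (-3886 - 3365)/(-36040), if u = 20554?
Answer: 147972204791/735473505800 ≈ 0.20119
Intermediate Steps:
B = 1/17050 (B = 1/(-3504 + 20554) = 1/17050 ≈ 5.8651e-5)
B/(-11969) + (-3886 - 3365)/(-36040) = (1/17050)/(-11969) + (-3886 - 3365)/(-36040) = (1/17050)*(-1/11969) - 7251*(-1/36040) = -1/204071450 + 7251/36040 = 147972204791/735473505800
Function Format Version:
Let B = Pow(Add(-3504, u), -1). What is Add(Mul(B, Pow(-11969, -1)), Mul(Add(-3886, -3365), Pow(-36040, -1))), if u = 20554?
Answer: Rational(147972204791, 735473505800) ≈ 0.20119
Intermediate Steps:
B = Rational(1, 17050) (B = Pow(Add(-3504, 20554), -1) = Pow(17050, -1) = Rational(1, 17050) ≈ 5.8651e-5)
Add(Mul(B, Pow(-11969, -1)), Mul(Add(-3886, -3365), Pow(-36040, -1))) = Add(Mul(Rational(1, 17050), Pow(-11969, -1)), Mul(Add(-3886, -3365), Pow(-36040, -1))) = Add(Mul(Rational(1, 17050), Rational(-1, 11969)), Mul(-7251, Rational(-1, 36040))) = Add(Rational(-1, 204071450), Rational(7251, 36040)) = Rational(147972204791, 735473505800)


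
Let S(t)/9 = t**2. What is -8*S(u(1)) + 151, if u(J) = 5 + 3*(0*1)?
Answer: -1649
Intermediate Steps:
u(J) = 5 (u(J) = 5 + 3*0 = 5 + 0 = 5)
S(t) = 9*t**2
-8*S(u(1)) + 151 = -72*5**2 + 151 = -72*25 + 151 = -8*225 + 151 = -1800 + 151 = -1649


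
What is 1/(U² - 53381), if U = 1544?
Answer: 1/2330555 ≈ 4.2908e-7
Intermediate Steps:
1/(U² - 53381) = 1/(1544² - 53381) = 1/(2383936 - 53381) = 1/2330555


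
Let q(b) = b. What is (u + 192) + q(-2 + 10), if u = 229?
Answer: 429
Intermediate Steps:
(u + 192) + q(-2 + 10) = (229 + 192) + (-2 + 10) = 421 + 8 = 429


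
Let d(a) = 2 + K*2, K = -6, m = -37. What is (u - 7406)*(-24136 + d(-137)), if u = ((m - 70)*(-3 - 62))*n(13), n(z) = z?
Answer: -2004335314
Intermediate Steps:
d(a) = -10 (d(a) = 2 - 6*2 = 2 - 12 = -10)
u = 90415 (u = ((-37 - 70)*(-3 - 62))*13 = -107*(-65)*13 = 6955*13 = 90415)
(u - 7406)*(-24136 + d(-137)) = (90415 - 7406)*(-24136 - 10) = 83009*(-24146) = -2004335314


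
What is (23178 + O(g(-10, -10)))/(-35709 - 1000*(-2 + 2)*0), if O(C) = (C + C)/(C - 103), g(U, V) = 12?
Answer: -703058/1083173 ≈ -0.64907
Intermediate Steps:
O(C) = 2*C/(-103 + C) (O(C) = (2*C)/(-103 + C) = 2*C/(-103 + C))
(23178 + O(g(-10, -10)))/(-35709 - 1000*(-2 + 2)*0) = (23178 + 2*12/(-103 + 12))/(-35709 - 1000*(-2 + 2)*0) = (23178 + 2*12/(-91))/(-35709 - 0*0) = (23178 + 2*12*(-1/91))/(-35709 - 1000*0) = (23178 - 24/91)/(-35709 + 0) = (2109174/91)/(-35709) = (2109174/91)*(-1/35709) = -703058/1083173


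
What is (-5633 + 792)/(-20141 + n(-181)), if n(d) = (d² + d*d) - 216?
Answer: -4841/45165 ≈ -0.10718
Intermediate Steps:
n(d) = -216 + 2*d² (n(d) = (d² + d²) - 216 = 2*d² - 216 = -216 + 2*d²)
(-5633 + 792)/(-20141 + n(-181)) = (-5633 + 792)/(-20141 + (-216 + 2*(-181)²)) = -4841/(-20141 + (-216 + 2*32761)) = -4841/(-20141 + (-216 + 65522)) = -4841/(-20141 + 65306) = -4841/45165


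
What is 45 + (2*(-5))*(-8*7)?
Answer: 605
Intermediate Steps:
45 + (2*(-5))*(-8*7) = 45 - 10*(-56) = 45 + 560 = 605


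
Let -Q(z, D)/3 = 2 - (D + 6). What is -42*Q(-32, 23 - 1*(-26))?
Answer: -6678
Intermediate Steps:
Q(z, D) = 12 + 3*D (Q(z, D) = -3*(2 - (D + 6)) = -3*(2 - (6 + D)) = -3*(2 + (-6 - D)) = -3*(-4 - D) = 12 + 3*D)
-42*Q(-32, 23 - 1*(-26)) = -42*(12 + 3*(23 - 1*(-26))) = -42*(12 + 3*(23 + 26)) = -42*(12 + 3*49) = -42*(12 + 147) = -42*159 = -6678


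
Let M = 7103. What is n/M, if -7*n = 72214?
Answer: -72214/49721 ≈ -1.4524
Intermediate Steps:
n = -72214/7 (n = -⅐*72214 = -72214/7 ≈ -10316.)
n/M = -72214/7/7103 = -72214/7*1/7103 = -72214/49721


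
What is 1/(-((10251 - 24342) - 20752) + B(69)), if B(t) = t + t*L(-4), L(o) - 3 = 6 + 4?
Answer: 1/35809 ≈ 2.7926e-5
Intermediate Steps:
L(o) = 13 (L(o) = 3 + (6 + 4) = 3 + 10 = 13)
B(t) = 14*t (B(t) = t + t*13 = t + 13*t = 14*t)
1/(-((10251 - 24342) - 20752) + B(69)) = 1/(-((10251 - 24342) - 20752) + 14*69) = 1/(-(-14091 - 20752) + 966) = 1/(-1*(-34843) + 966) = 1/(34843 + 966) = 1/35809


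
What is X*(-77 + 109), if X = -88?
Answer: -2816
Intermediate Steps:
X*(-77 + 109) = -88*(-77 + 109) = -88*32 = -2816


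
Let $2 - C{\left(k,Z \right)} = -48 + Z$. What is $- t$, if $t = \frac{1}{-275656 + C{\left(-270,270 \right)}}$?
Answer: $\frac{1}{275876} \approx 3.6248 \cdot 10^{-6}$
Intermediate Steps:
$C{\left(k,Z \right)} = 50 - Z$ ($C{\left(k,Z \right)} = 2 - \left(-48 + Z\right) = 50 - Z$)
$t = - \frac{1}{275876}$ ($t = \frac{1}{-275656 + \left(50 - 270\right)} = \frac{1}{-275656 - 220} = \frac{1}{-275876} = - \frac{1}{275876} \approx -3.6248 \cdot 10^{-6}$)
$- t = \left(-1\right) \left(- \frac{1}{275876}\right) = \frac{1}{275876}$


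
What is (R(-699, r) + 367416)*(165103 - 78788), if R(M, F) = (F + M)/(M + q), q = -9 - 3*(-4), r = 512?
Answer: 22072620520745/696 ≈ 3.1714e+10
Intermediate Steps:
q = 3 (q = -9 + 12 = 3)
R(M, F) = (F + M)/(3 + M) (R(M, F) = (F + M)/(M + 3) = (F + M)/(3 + M))
(R(-699, r) + 367416)*(165103 - 78788) = ((512 - 699)/(3 - 699) + 367416)*(165103 - 78788) = (-187/(-696) + 367416)*86315 = (-1/696*(-187) + 367416)*86315 = (187/696 + 367416)*86315 = (255721723/696)*86315 = 22072620520745/696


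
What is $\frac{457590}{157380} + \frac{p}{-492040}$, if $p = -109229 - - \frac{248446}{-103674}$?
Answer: $\frac{52343149593107}{16725479157510} \approx 3.1295$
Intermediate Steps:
$p = - \frac{5662227896}{51837}$ ($p = -109229 - \left(-248446\right) \left(- \frac{1}{103674}\right) = -109229 - \frac{124223}{51837} = - \frac{5662227896}{51837} \approx -1.0923 \cdot 10^{5}$)
$\frac{457590}{157380} + \frac{p}{-492040} = \frac{457590}{157380} - \frac{5662227896}{51837 \left(-492040\right)} = 457590 \cdot \frac{1}{157380} - - \frac{707778487}{3188234685} = \frac{15253}{5246} + \frac{707778487}{3188234685} = \frac{52343149593107}{16725479157510}$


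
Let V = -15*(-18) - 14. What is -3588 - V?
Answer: -3844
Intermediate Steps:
V = 256 (V = 270 - 14 = 256)
-3588 - V = -3588 - 1*256 = -3588 - 256 = -3844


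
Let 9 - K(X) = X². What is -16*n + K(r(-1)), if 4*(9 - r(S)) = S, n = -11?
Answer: 1591/16 ≈ 99.438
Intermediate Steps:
r(S) = 9 - S/4
K(X) = 9 - X²
-16*n + K(r(-1)) = -16*(-11) + (9 - (9 - ¼*(-1))²) = 176 + (9 - (9 + ¼)²) = 176 + (9 - (37/4)²) = 176 + (9 - 1*1369/16) = 176 + (9 - 1369/16) = 176 - 1225/16 = 1591/16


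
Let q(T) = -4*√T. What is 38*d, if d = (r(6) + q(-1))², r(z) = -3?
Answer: -266 + 912*I ≈ -266.0 + 912.0*I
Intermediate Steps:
d = (-3 - 4*I)² ≈ -7.0 + 24.0*I
38*d = 38*(-7 + 24*I) = -266 + 912*I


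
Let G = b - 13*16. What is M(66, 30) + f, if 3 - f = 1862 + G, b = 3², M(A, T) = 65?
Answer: -1595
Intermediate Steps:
b = 9
G = -199 (G = 9 - 13*16 = 9 - 208 = -199)
f = -1660 (f = 3 - (1862 - 199) = 3 - 1*1663 = 3 - 1663 = -1660)
M(66, 30) + f = 65 - 1660 = -1595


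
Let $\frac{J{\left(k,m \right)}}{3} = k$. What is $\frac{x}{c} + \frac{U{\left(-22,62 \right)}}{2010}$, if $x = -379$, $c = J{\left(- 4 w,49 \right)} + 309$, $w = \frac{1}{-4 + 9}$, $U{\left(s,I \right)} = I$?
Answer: $- \frac{206328}{171185} \approx -1.2053$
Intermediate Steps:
$w = \frac{1}{5} \approx 0.2$
$J{\left(k,m \right)} = 3 k$
$c = \frac{1533}{5}$ ($c = 3 \left(\left(-4\right) \frac{1}{5}\right) + 309 = 3 \left(- \frac{4}{5}\right) + 309 = - \frac{12}{5} + 309 = \frac{1533}{5} \approx 306.6$)
$\frac{x}{c} + \frac{U{\left(-22,62 \right)}}{2010} = - \frac{379}{\frac{1533}{5}} + \frac{62}{2010} = \left(-379\right) \frac{5}{1533} + 62 \cdot \frac{1}{2010} = - \frac{1895}{1533} + \frac{31}{1005} = - \frac{206328}{171185}$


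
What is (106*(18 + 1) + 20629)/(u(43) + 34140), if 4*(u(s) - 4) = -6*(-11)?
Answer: 45286/68321 ≈ 0.66284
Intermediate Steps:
u(s) = 41/2 (u(s) = 4 + (-6*(-11))/4 = 4 + (¼)*66 = 4 + 33/2 = 41/2)
(106*(18 + 1) + 20629)/(u(43) + 34140) = (106*(18 + 1) + 20629)/(41/2 + 34140) = (106*19 + 20629)/(68321/2) = (2014 + 20629)*(2/68321) = 22643*(2/68321) = 45286/68321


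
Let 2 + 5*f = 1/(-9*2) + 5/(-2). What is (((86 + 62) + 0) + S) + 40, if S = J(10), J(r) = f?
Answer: 8419/45 ≈ 187.09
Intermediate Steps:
f = -41/45 (f = -2/5 + (1/(-9*2) + 5/(-2))/5 = -2/5 + (-1/9*1/2 + 5*(-1/2))/5 = -2/5 + (-1/18 - 5/2)/5 = -2/5 + (1/5)*(-23/9) = -2/5 - 23/45 = -41/45 ≈ -0.91111)
J(r) = -41/45
S = -41/45 ≈ -0.91111
(((86 + 62) + 0) + S) + 40 = (((86 + 62) + 0) - 41/45) + 40 = ((148 + 0) - 41/45) + 40 = (148 - 41/45) + 40 = 6619/45 + 40 = 8419/45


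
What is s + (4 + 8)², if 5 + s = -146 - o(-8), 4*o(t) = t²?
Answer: -23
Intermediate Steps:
o(t) = t²/4
s = -167 (s = -5 + (-146 - (-8)²/4) = -5 + (-146 - 64/4) = -5 + (-146 - 1*16) = -5 + (-146 - 16) = -5 - 162 = -167)
s + (4 + 8)² = -167 + (4 + 8)² = -167 + 12² = -167 + 144 = -23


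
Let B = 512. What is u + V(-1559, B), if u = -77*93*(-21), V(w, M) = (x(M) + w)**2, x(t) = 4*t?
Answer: 389502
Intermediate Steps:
V(w, M) = (w + 4*M)**2 (V(w, M) = (4*M + w)**2 = (w + 4*M)**2)
u = 150381 (u = -7161*(-21) = 150381)
u + V(-1559, B) = 150381 + (-1559 + 4*512)**2 = 150381 + (-1559 + 2048)**2 = 150381 + 489**2 = 150381 + 239121 = 389502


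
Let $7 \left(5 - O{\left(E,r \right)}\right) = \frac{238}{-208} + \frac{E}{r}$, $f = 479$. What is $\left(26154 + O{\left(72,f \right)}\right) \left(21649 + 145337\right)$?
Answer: $\frac{761623707156453}{174356} \approx 4.3682 \cdot 10^{9}$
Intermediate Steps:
$O{\left(E,r \right)} = \frac{537}{104} - \frac{E}{7 r}$ ($O{\left(E,r \right)} = 5 - \frac{\frac{238}{-208} + \frac{E}{r}}{7} = 5 - \frac{238 \left(- \frac{1}{208}\right) + \frac{E}{r}}{7} = 5 - \frac{- \frac{119}{104} + \frac{E}{r}}{7} = 5 - \left(- \frac{17}{104} + \frac{E}{7 r}\right) = \frac{537}{104} - \frac{E}{7 r}$)
$\left(26154 + O{\left(72,f \right)}\right) \left(21649 + 145337\right) = \left(26154 + \left(\frac{537}{104} - \frac{72}{7 \cdot 479}\right)\right) \left(21649 + 145337\right) = \left(26154 + \left(\frac{537}{104} - \frac{72}{7} \cdot \frac{1}{479}\right)\right) 166986 = \left(26154 + \left(\frac{537}{104} - \frac{72}{3353}\right)\right) 166986 = \left(26154 + \frac{1793073}{348712}\right) 166986 = \frac{9122006721}{348712} \cdot 166986 = \frac{761623707156453}{174356}$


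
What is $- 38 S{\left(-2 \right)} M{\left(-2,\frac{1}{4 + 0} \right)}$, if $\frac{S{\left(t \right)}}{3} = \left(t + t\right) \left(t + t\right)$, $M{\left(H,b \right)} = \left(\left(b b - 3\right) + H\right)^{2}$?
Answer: $- \frac{355737}{8} \approx -44467.0$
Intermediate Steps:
$M{\left(H,b \right)} = \left(-3 + H + b^{2}\right)^{2}$ ($M{\left(H,b \right)} = \left(\left(b^{2} - 3\right) + H\right)^{2} = \left(\left(-3 + b^{2}\right) + H\right)^{2} = \left(-3 + H + b^{2}\right)^{2}$)
$S{\left(t \right)} = 12 t^{2}$ ($S{\left(t \right)} = 3 \left(t + t\right) \left(t + t\right) = 3 \cdot 2 t 2 t = 3 \cdot 4 t^{2} = 12 t^{2}$)
$- 38 S{\left(-2 \right)} M{\left(-2,\frac{1}{4 + 0} \right)} = - 38 \cdot 12 \left(-2\right)^{2} \left(-3 - 2 + \left(\frac{1}{4 + 0}\right)^{2}\right)^{2} = - 38 \cdot 12 \cdot 4 \left(-3 - 2 + \left(\frac{1}{4}\right)^{2}\right)^{2} = \left(-38\right) 48 \left(-3 - 2 + \left(\frac{1}{4}\right)^{2}\right)^{2} = - 1824 \left(-3 - 2 + \frac{1}{16}\right)^{2} = - 1824 \left(- \frac{79}{16}\right)^{2} = \left(-1824\right) \frac{6241}{256} = - \frac{355737}{8}$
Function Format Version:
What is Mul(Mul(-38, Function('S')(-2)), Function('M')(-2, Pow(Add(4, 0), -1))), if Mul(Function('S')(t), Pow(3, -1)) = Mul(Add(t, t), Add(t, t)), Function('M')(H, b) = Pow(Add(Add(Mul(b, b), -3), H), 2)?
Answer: Rational(-355737, 8) ≈ -44467.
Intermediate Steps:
Function('M')(H, b) = Pow(Add(-3, H, Pow(b, 2)), 2) (Function('M')(H, b) = Pow(Add(Add(Pow(b, 2), -3), H), 2) = Pow(Add(Add(-3, Pow(b, 2)), H), 2) = Pow(Add(-3, H, Pow(b, 2)), 2))
Function('S')(t) = Mul(12, Pow(t, 2)) (Function('S')(t) = Mul(3, Mul(Add(t, t), Add(t, t))) = Mul(3, Mul(Mul(2, t), Mul(2, t))) = Mul(3, Mul(4, Pow(t, 2))) = Mul(12, Pow(t, 2)))
Mul(Mul(-38, Function('S')(-2)), Function('M')(-2, Pow(Add(4, 0), -1))) = Mul(Mul(-38, Mul(12, Pow(-2, 2))), Pow(Add(-3, -2, Pow(Pow(Add(4, 0), -1), 2)), 2)) = Mul(Mul(-38, Mul(12, 4)), Pow(Add(-3, -2, Pow(Pow(4, -1), 2)), 2)) = Mul(Mul(-38, 48), Pow(Add(-3, -2, Pow(Rational(1, 4), 2)), 2)) = Mul(-1824, Pow(Add(-3, -2, Rational(1, 16)), 2)) = Mul(-1824, Pow(Rational(-79, 16), 2)) = Mul(-1824, Rational(6241, 256)) = Rational(-355737, 8)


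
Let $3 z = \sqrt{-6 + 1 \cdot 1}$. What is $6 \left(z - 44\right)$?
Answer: $-264 + 2 i \sqrt{5} \approx -264.0 + 4.4721 i$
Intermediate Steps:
$z = \frac{i \sqrt{5}}{3}$ ($z = \frac{\sqrt{-6 + 1 \cdot 1}}{3} = \frac{\sqrt{-6 + 1}}{3} = \frac{\sqrt{-5}}{3} = \frac{i \sqrt{5}}{3} \approx 0.74536 i$)
$6 \left(z - 44\right) = 6 \left(\frac{i \sqrt{5}}{3} - 44\right) = 6 \left(-44 + \frac{i \sqrt{5}}{3}\right) = -264 + 2 i \sqrt{5}$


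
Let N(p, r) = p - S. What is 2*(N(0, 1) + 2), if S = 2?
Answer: 0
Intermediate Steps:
N(p, r) = -2 + p (N(p, r) = p - 1*2 = p - 2 = -2 + p)
2*(N(0, 1) + 2) = 2*((-2 + 0) + 2) = 2*(-2 + 2) = 2*0 = 0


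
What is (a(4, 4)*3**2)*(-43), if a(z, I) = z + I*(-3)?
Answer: 3096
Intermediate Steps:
a(z, I) = z - 3*I
(a(4, 4)*3**2)*(-43) = ((4 - 3*4)*3**2)*(-43) = ((4 - 12)*9)*(-43) = -8*9*(-43) = -72*(-43) = 3096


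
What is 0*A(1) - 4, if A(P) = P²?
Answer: -4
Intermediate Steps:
0*A(1) - 4 = 0*1² - 4 = 0*1 - 4 = 0 - 4 = -4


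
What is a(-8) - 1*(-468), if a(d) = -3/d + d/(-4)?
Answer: 3763/8 ≈ 470.38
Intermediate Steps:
a(d) = -3/d - d/4 (a(d) = -3/d + d*(-¼) = -3/d - d/4)
a(-8) - 1*(-468) = (-3/(-8) - ¼*(-8)) - 1*(-468) = (-3*(-⅛) + 2) + 468 = (3/8 + 2) + 468 = 19/8 + 468 = 3763/8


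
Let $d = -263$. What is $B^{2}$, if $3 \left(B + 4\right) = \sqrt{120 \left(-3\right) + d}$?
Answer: $\frac{\left(12 - i \sqrt{623}\right)^{2}}{9} \approx -53.222 - 66.56 i$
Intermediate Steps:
$B = -4 + \frac{i \sqrt{623}}{3}$ ($B = -4 + \frac{\sqrt{120 \left(-3\right) - 263}}{3} = -4 + \frac{\sqrt{-360 - 263}}{3} = -4 + \frac{\sqrt{-623}}{3} = -4 + \frac{i \sqrt{623}}{3} \approx -4.0 + 8.32 i$)
$B^{2} = \left(-4 + \frac{i \sqrt{623}}{3}\right)^{2}$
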